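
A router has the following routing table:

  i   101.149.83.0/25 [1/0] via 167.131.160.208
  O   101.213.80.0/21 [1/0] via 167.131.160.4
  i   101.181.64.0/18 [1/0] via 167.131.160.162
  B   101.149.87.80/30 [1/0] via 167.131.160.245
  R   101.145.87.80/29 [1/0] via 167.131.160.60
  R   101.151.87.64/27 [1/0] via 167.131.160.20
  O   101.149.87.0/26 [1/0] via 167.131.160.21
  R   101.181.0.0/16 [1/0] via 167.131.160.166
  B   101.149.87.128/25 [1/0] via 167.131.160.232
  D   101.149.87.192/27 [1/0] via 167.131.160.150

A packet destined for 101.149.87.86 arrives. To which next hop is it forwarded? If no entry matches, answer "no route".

no route

No entry's prefix contains 101.149.87.86; there is no default route.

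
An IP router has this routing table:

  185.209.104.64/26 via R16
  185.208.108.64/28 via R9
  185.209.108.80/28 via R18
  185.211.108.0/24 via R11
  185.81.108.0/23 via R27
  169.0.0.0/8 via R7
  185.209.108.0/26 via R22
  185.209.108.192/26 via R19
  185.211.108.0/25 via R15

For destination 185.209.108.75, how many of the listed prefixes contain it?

No listed prefix contains 185.209.108.75.
Total matching entries: 0.

0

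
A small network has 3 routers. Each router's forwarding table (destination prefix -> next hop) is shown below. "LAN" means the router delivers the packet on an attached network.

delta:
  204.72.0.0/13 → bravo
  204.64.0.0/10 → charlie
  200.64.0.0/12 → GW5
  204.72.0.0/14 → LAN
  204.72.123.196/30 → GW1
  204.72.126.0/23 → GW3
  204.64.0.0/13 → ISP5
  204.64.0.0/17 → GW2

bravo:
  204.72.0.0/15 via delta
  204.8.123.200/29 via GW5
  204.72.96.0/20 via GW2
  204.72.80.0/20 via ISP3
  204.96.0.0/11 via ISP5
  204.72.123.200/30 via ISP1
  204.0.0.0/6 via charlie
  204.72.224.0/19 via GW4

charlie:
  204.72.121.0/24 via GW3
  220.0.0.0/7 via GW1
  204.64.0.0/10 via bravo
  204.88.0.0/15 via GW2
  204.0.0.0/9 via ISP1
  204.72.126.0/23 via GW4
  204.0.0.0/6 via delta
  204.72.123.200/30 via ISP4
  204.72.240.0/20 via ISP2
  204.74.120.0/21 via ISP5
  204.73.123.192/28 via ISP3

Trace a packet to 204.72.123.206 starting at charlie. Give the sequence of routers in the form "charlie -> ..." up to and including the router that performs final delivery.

charlie -> bravo -> delta

At charlie: longest match for 204.72.123.206 is 204.64.0.0/10 -> bravo
At bravo: longest match for 204.72.123.206 is 204.72.0.0/15 -> delta
At delta: longest match for 204.72.123.206 is 204.72.0.0/14 -> LAN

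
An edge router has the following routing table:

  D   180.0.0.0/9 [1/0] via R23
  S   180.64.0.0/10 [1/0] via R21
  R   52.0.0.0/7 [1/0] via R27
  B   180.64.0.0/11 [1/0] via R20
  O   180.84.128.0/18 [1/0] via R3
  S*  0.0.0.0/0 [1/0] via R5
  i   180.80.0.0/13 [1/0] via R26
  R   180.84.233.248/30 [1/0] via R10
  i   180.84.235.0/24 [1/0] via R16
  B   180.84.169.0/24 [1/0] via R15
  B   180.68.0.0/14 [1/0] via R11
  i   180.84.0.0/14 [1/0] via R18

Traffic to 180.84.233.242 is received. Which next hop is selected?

Routes whose prefix contains 180.84.233.242:
  0.0.0.0/0 (default, matches everything) -> R5
  180.0.0.0/9 (180.0.0.0 - 180.127.255.255) -> R23
  180.64.0.0/10 (180.64.0.0 - 180.127.255.255) -> R21
  180.64.0.0/11 (180.64.0.0 - 180.95.255.255) -> R20
  180.80.0.0/13 (180.80.0.0 - 180.87.255.255) -> R26
  180.84.0.0/14 (180.84.0.0 - 180.87.255.255) -> R18
More-specific entries that do NOT match:
  180.84.233.248/30 (180.84.233.248 - 180.84.233.251) does not contain 180.84.233.242
  180.84.235.0/24 (180.84.235.0 - 180.84.235.255) does not contain 180.84.233.242
  180.84.169.0/24 (180.84.169.0 - 180.84.169.255) does not contain 180.84.233.242
  180.84.128.0/18 (180.84.128.0 - 180.84.191.255) does not contain 180.84.233.242
Longest matching prefix is /14 -> next hop R18.

R18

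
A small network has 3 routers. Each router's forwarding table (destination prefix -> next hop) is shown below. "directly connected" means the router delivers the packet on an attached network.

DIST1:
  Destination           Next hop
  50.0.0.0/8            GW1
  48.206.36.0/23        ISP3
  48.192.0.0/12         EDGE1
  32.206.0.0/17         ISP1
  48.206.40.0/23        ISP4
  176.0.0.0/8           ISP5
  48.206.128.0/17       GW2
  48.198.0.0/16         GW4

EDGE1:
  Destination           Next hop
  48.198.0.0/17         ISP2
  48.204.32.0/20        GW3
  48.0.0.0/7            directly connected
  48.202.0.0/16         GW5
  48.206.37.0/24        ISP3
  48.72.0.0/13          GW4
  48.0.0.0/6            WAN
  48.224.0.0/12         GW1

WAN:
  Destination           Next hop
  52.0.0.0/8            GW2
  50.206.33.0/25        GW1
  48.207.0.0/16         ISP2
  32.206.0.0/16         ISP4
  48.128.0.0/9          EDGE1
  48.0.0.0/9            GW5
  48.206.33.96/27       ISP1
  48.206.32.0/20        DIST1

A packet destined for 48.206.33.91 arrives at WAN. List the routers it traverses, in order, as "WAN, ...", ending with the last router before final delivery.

At WAN: longest match for 48.206.33.91 is 48.206.32.0/20 -> DIST1
At DIST1: longest match for 48.206.33.91 is 48.192.0.0/12 -> EDGE1
At EDGE1: longest match for 48.206.33.91 is 48.0.0.0/7 -> directly connected

WAN, DIST1, EDGE1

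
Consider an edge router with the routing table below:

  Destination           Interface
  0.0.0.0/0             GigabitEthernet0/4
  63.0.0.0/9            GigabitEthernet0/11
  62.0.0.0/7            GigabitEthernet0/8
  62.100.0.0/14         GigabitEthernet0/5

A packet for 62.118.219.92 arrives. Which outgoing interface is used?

GigabitEthernet0/8

Routes whose prefix contains 62.118.219.92:
  0.0.0.0/0 (default, matches everything) -> GigabitEthernet0/4
  62.0.0.0/7 (62.0.0.0 - 63.255.255.255) -> GigabitEthernet0/8
More-specific entries that do NOT match:
  62.100.0.0/14 (62.100.0.0 - 62.103.255.255) does not contain 62.118.219.92
  63.0.0.0/9 (63.0.0.0 - 63.127.255.255) does not contain 62.118.219.92
Longest matching prefix is /7 -> interface GigabitEthernet0/8.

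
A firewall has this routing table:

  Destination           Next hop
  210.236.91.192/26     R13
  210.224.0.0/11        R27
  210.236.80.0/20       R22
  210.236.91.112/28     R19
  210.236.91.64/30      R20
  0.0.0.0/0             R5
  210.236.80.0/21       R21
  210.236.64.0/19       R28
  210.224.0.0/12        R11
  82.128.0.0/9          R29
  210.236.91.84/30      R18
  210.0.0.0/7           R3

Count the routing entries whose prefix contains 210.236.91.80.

6

Prefixes containing 210.236.91.80:
  0.0.0.0/0 (default, matches everything)
  210.0.0.0/7 (210.0.0.0 - 211.255.255.255)
  210.224.0.0/11 (210.224.0.0 - 210.255.255.255)
  210.224.0.0/12 (210.224.0.0 - 210.239.255.255)
  210.236.64.0/19 (210.236.64.0 - 210.236.95.255)
  210.236.80.0/20 (210.236.80.0 - 210.236.95.255)
Total matching entries: 6.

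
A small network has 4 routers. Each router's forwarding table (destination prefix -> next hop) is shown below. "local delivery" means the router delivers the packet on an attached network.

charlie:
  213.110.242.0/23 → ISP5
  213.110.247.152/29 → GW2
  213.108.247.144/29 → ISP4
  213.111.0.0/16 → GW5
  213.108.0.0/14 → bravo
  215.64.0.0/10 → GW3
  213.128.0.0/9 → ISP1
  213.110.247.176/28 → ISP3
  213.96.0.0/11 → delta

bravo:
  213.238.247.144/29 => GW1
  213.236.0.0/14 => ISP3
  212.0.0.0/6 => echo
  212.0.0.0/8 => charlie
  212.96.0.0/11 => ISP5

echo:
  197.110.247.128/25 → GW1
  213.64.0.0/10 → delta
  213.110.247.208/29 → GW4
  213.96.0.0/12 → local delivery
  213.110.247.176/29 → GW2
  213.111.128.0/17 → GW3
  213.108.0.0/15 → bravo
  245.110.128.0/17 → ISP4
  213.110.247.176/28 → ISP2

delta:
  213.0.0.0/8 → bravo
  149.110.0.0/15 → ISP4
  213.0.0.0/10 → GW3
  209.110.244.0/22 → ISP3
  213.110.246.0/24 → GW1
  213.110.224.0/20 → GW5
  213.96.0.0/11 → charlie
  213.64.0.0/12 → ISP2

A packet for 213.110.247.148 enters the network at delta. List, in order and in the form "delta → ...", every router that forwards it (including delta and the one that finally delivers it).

At delta: longest match for 213.110.247.148 is 213.96.0.0/11 -> charlie
At charlie: longest match for 213.110.247.148 is 213.108.0.0/14 -> bravo
At bravo: longest match for 213.110.247.148 is 212.0.0.0/6 -> echo
At echo: longest match for 213.110.247.148 is 213.96.0.0/12 -> local delivery

delta → charlie → bravo → echo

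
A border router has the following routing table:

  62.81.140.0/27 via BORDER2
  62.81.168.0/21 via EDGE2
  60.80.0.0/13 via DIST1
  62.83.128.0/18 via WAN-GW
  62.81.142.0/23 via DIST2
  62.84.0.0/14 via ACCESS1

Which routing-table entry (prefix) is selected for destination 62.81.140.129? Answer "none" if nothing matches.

none

62.81.140.129 is outside every listed prefix and there is no default route.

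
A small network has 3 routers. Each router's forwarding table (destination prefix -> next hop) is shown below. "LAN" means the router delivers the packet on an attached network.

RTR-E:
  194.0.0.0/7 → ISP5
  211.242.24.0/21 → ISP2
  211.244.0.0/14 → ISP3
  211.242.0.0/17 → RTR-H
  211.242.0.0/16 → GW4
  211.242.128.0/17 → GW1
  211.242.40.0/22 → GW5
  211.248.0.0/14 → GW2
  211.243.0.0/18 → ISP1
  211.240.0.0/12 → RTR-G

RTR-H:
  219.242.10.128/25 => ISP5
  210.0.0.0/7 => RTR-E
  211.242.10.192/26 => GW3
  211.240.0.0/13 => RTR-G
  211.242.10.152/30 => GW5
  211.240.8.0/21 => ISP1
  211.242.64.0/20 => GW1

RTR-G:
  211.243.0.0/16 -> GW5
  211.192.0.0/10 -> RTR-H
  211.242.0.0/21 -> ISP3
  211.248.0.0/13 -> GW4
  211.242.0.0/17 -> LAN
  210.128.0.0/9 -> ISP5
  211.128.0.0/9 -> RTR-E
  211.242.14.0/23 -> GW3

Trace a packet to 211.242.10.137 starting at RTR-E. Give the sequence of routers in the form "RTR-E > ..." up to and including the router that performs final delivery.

RTR-E > RTR-H > RTR-G

At RTR-E: longest match for 211.242.10.137 is 211.242.0.0/17 -> RTR-H
At RTR-H: longest match for 211.242.10.137 is 211.240.0.0/13 -> RTR-G
At RTR-G: longest match for 211.242.10.137 is 211.242.0.0/17 -> LAN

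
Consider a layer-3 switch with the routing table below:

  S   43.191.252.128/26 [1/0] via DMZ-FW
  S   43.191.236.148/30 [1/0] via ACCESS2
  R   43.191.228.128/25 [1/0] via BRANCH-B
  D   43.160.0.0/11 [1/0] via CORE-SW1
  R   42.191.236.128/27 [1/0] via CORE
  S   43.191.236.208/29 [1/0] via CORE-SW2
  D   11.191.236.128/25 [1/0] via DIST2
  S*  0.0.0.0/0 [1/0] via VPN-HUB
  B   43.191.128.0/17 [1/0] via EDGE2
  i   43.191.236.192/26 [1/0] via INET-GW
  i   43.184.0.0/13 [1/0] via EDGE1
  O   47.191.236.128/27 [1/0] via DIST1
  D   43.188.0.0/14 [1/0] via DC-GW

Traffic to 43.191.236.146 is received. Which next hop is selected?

EDGE2

Routes whose prefix contains 43.191.236.146:
  0.0.0.0/0 (default, matches everything) -> VPN-HUB
  43.160.0.0/11 (43.160.0.0 - 43.191.255.255) -> CORE-SW1
  43.184.0.0/13 (43.184.0.0 - 43.191.255.255) -> EDGE1
  43.188.0.0/14 (43.188.0.0 - 43.191.255.255) -> DC-GW
  43.191.128.0/17 (43.191.128.0 - 43.191.255.255) -> EDGE2
More-specific entries that do NOT match:
  43.191.236.148/30 (43.191.236.148 - 43.191.236.151) does not contain 43.191.236.146
  43.191.236.208/29 (43.191.236.208 - 43.191.236.215) does not contain 43.191.236.146
  42.191.236.128/27 (42.191.236.128 - 42.191.236.159) does not contain 43.191.236.146
  47.191.236.128/27 (47.191.236.128 - 47.191.236.159) does not contain 43.191.236.146
  43.191.252.128/26 (43.191.252.128 - 43.191.252.191) does not contain 43.191.236.146
  43.191.236.192/26 (43.191.236.192 - 43.191.236.255) does not contain 43.191.236.146
  43.191.228.128/25 (43.191.228.128 - 43.191.228.255) does not contain 43.191.236.146
  11.191.236.128/25 (11.191.236.128 - 11.191.236.255) does not contain 43.191.236.146
Longest matching prefix is /17 -> next hop EDGE2.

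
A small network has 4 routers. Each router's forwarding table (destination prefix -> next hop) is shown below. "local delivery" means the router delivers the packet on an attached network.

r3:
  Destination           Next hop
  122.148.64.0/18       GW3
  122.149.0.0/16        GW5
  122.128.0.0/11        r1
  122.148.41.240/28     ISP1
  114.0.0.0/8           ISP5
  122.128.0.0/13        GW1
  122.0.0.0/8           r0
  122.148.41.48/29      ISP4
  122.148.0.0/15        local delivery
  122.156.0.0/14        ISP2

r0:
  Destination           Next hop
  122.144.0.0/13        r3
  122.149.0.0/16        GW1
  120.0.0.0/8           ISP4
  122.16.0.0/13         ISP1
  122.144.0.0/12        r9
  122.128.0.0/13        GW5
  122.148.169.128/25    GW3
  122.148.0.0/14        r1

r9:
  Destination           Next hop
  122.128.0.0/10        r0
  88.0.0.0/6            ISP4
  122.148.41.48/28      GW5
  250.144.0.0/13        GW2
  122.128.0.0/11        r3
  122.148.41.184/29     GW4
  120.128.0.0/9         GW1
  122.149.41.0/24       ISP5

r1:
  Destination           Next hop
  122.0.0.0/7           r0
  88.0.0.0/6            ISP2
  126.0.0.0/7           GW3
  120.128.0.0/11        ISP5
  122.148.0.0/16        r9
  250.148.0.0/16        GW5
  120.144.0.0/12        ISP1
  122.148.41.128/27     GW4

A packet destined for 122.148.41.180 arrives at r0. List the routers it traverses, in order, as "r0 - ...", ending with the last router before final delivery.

r0 - r1 - r9 - r3

At r0: longest match for 122.148.41.180 is 122.148.0.0/14 -> r1
At r1: longest match for 122.148.41.180 is 122.148.0.0/16 -> r9
At r9: longest match for 122.148.41.180 is 122.128.0.0/11 -> r3
At r3: longest match for 122.148.41.180 is 122.148.0.0/15 -> local delivery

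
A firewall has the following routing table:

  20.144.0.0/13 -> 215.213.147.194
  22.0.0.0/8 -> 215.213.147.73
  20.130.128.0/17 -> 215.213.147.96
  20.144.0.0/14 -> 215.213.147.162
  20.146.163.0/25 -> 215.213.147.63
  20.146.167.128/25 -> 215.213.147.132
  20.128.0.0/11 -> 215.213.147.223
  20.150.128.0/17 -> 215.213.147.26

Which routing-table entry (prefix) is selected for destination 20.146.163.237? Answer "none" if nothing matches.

Entries matching 20.146.163.237:
  20.128.0.0/11 (20.128.0.0 - 20.159.255.255)
  20.144.0.0/13 (20.144.0.0 - 20.151.255.255)
  20.144.0.0/14 (20.144.0.0 - 20.147.255.255)
Most specific is 20.144.0.0/14.

20.144.0.0/14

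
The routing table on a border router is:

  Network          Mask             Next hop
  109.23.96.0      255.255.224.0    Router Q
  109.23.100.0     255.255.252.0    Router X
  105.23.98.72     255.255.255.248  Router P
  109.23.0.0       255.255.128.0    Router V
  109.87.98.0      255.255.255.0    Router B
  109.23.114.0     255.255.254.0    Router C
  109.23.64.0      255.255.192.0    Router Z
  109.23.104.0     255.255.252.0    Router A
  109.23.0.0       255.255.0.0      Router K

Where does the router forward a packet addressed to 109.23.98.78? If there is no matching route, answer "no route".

Routes whose prefix contains 109.23.98.78:
  109.23.0.0/16 (109.23.0.0 - 109.23.255.255) -> Router K
  109.23.0.0/17 (109.23.0.0 - 109.23.127.255) -> Router V
  109.23.64.0/18 (109.23.64.0 - 109.23.127.255) -> Router Z
  109.23.96.0/19 (109.23.96.0 - 109.23.127.255) -> Router Q
More-specific entries that do NOT match:
  105.23.98.72/29 (105.23.98.72 - 105.23.98.79) does not contain 109.23.98.78
  109.87.98.0/24 (109.87.98.0 - 109.87.98.255) does not contain 109.23.98.78
  109.23.114.0/23 (109.23.114.0 - 109.23.115.255) does not contain 109.23.98.78
  109.23.100.0/22 (109.23.100.0 - 109.23.103.255) does not contain 109.23.98.78
  109.23.104.0/22 (109.23.104.0 - 109.23.107.255) does not contain 109.23.98.78
Longest matching prefix is /19 -> next hop Router Q.

Router Q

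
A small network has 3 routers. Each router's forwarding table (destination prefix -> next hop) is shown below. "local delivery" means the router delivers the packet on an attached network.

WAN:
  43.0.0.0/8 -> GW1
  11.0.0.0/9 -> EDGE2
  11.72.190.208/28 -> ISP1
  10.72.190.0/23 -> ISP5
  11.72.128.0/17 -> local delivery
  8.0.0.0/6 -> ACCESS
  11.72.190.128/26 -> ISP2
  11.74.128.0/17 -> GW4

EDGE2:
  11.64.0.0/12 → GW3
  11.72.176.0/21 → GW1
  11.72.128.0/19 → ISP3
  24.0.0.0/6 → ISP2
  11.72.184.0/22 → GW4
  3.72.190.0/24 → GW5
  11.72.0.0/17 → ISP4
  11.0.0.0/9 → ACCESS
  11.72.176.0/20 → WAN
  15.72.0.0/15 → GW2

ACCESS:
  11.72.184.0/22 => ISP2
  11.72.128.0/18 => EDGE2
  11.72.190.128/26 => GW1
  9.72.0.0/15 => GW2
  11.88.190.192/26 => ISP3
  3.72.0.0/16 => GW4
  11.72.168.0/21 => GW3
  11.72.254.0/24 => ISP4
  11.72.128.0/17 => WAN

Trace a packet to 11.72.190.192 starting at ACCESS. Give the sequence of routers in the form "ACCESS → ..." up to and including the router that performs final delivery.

ACCESS → EDGE2 → WAN

At ACCESS: longest match for 11.72.190.192 is 11.72.128.0/18 -> EDGE2
At EDGE2: longest match for 11.72.190.192 is 11.72.176.0/20 -> WAN
At WAN: longest match for 11.72.190.192 is 11.72.128.0/17 -> local delivery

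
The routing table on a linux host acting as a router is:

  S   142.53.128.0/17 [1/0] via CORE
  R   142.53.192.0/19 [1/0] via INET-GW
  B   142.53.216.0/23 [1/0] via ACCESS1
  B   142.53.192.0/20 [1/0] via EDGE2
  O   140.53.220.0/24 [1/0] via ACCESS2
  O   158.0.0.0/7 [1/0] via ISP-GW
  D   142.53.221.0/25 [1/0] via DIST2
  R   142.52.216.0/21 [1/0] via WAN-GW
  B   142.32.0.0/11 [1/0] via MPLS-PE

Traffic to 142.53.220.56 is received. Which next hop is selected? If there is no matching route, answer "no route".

INET-GW

Routes whose prefix contains 142.53.220.56:
  142.32.0.0/11 (142.32.0.0 - 142.63.255.255) -> MPLS-PE
  142.53.128.0/17 (142.53.128.0 - 142.53.255.255) -> CORE
  142.53.192.0/19 (142.53.192.0 - 142.53.223.255) -> INET-GW
More-specific entries that do NOT match:
  142.53.221.0/25 (142.53.221.0 - 142.53.221.127) does not contain 142.53.220.56
  140.53.220.0/24 (140.53.220.0 - 140.53.220.255) does not contain 142.53.220.56
  142.53.216.0/23 (142.53.216.0 - 142.53.217.255) does not contain 142.53.220.56
  142.52.216.0/21 (142.52.216.0 - 142.52.223.255) does not contain 142.53.220.56
  142.53.192.0/20 (142.53.192.0 - 142.53.207.255) does not contain 142.53.220.56
Longest matching prefix is /19 -> next hop INET-GW.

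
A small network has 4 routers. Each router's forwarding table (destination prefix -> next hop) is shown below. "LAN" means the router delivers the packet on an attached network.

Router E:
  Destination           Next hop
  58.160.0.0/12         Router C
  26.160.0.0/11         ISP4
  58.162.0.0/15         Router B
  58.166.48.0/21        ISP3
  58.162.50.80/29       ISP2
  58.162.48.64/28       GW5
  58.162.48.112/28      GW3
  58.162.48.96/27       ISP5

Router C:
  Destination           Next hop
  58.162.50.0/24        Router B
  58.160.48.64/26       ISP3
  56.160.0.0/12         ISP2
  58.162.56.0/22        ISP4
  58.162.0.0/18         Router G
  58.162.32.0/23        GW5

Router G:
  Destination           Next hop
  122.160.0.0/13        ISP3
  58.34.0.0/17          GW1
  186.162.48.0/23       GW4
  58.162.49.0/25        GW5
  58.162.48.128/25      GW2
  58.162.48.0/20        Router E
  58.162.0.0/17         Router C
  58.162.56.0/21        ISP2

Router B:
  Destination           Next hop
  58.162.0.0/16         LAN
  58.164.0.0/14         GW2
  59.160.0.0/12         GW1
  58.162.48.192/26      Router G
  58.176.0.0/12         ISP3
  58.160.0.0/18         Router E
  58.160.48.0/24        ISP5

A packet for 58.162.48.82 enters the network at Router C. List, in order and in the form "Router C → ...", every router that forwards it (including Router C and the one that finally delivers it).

At Router C: longest match for 58.162.48.82 is 58.162.0.0/18 -> Router G
At Router G: longest match for 58.162.48.82 is 58.162.48.0/20 -> Router E
At Router E: longest match for 58.162.48.82 is 58.162.0.0/15 -> Router B
At Router B: longest match for 58.162.48.82 is 58.162.0.0/16 -> LAN

Router C → Router G → Router E → Router B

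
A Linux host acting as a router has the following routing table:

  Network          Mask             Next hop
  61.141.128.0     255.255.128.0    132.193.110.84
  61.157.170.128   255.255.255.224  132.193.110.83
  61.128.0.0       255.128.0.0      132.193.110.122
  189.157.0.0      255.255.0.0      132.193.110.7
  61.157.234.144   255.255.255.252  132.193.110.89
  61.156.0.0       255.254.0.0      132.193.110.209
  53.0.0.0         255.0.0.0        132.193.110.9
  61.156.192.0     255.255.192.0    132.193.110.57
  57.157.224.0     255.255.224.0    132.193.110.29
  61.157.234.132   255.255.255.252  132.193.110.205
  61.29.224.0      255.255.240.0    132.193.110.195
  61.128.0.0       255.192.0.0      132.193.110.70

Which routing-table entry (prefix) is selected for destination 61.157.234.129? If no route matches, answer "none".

61.156.0.0/15

Entries matching 61.157.234.129:
  61.128.0.0/9 (61.128.0.0 - 61.255.255.255)
  61.128.0.0/10 (61.128.0.0 - 61.191.255.255)
  61.156.0.0/15 (61.156.0.0 - 61.157.255.255)
Most specific is 61.156.0.0/15.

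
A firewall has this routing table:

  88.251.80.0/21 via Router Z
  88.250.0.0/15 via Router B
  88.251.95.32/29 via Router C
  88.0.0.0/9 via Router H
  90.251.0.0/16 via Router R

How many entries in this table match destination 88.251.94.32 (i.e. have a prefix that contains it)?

1

Prefixes containing 88.251.94.32:
  88.250.0.0/15 (88.250.0.0 - 88.251.255.255)
Total matching entries: 1.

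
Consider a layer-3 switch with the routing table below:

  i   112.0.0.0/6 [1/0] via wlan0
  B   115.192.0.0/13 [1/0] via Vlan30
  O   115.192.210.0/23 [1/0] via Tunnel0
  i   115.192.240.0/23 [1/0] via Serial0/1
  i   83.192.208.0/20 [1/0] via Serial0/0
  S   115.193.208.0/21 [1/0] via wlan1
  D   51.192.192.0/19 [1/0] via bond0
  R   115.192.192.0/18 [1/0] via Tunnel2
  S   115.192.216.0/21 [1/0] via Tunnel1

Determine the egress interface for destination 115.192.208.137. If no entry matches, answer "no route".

Routes whose prefix contains 115.192.208.137:
  112.0.0.0/6 (112.0.0.0 - 115.255.255.255) -> wlan0
  115.192.0.0/13 (115.192.0.0 - 115.199.255.255) -> Vlan30
  115.192.192.0/18 (115.192.192.0 - 115.192.255.255) -> Tunnel2
More-specific entries that do NOT match:
  115.192.210.0/23 (115.192.210.0 - 115.192.211.255) does not contain 115.192.208.137
  115.192.240.0/23 (115.192.240.0 - 115.192.241.255) does not contain 115.192.208.137
  115.193.208.0/21 (115.193.208.0 - 115.193.215.255) does not contain 115.192.208.137
  115.192.216.0/21 (115.192.216.0 - 115.192.223.255) does not contain 115.192.208.137
  83.192.208.0/20 (83.192.208.0 - 83.192.223.255) does not contain 115.192.208.137
  51.192.192.0/19 (51.192.192.0 - 51.192.223.255) does not contain 115.192.208.137
Longest matching prefix is /18 -> interface Tunnel2.

Tunnel2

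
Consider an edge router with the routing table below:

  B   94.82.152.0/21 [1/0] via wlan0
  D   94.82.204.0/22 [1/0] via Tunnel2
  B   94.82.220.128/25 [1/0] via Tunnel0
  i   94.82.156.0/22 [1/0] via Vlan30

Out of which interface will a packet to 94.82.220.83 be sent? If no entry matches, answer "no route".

no route

No entry's prefix contains 94.82.220.83; there is no default route.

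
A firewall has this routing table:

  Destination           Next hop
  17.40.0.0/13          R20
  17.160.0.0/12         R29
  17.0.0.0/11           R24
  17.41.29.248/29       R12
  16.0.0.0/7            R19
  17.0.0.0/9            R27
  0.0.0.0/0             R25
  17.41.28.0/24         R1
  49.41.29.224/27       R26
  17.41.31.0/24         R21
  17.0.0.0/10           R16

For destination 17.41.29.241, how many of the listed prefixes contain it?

5

Prefixes containing 17.41.29.241:
  0.0.0.0/0 (default, matches everything)
  16.0.0.0/7 (16.0.0.0 - 17.255.255.255)
  17.0.0.0/9 (17.0.0.0 - 17.127.255.255)
  17.0.0.0/10 (17.0.0.0 - 17.63.255.255)
  17.40.0.0/13 (17.40.0.0 - 17.47.255.255)
Total matching entries: 5.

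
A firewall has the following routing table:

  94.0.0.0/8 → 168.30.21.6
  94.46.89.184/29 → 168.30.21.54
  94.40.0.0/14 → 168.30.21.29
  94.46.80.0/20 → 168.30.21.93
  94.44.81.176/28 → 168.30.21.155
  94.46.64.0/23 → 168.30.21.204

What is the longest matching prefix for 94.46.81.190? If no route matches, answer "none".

94.46.80.0/20

Entries matching 94.46.81.190:
  94.0.0.0/8 (94.0.0.0 - 94.255.255.255)
  94.46.80.0/20 (94.46.80.0 - 94.46.95.255)
Most specific is 94.46.80.0/20.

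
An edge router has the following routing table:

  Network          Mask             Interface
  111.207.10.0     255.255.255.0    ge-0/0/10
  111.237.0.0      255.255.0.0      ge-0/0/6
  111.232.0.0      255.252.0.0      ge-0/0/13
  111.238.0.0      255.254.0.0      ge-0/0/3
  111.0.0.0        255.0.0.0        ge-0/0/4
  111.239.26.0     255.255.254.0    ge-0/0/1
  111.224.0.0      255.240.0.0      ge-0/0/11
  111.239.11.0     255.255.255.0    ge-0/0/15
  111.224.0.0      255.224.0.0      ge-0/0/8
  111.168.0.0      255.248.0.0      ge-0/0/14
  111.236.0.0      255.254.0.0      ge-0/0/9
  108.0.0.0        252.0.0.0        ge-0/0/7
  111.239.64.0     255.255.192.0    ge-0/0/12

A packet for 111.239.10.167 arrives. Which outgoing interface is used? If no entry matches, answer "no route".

ge-0/0/3

Routes whose prefix contains 111.239.10.167:
  108.0.0.0/6 (108.0.0.0 - 111.255.255.255) -> ge-0/0/7
  111.0.0.0/8 (111.0.0.0 - 111.255.255.255) -> ge-0/0/4
  111.224.0.0/11 (111.224.0.0 - 111.255.255.255) -> ge-0/0/8
  111.224.0.0/12 (111.224.0.0 - 111.239.255.255) -> ge-0/0/11
  111.238.0.0/15 (111.238.0.0 - 111.239.255.255) -> ge-0/0/3
More-specific entries that do NOT match:
  111.207.10.0/24 (111.207.10.0 - 111.207.10.255) does not contain 111.239.10.167
  111.239.11.0/24 (111.239.11.0 - 111.239.11.255) does not contain 111.239.10.167
  111.239.26.0/23 (111.239.26.0 - 111.239.27.255) does not contain 111.239.10.167
  111.239.64.0/18 (111.239.64.0 - 111.239.127.255) does not contain 111.239.10.167
  111.237.0.0/16 (111.237.0.0 - 111.237.255.255) does not contain 111.239.10.167
Longest matching prefix is /15 -> interface ge-0/0/3.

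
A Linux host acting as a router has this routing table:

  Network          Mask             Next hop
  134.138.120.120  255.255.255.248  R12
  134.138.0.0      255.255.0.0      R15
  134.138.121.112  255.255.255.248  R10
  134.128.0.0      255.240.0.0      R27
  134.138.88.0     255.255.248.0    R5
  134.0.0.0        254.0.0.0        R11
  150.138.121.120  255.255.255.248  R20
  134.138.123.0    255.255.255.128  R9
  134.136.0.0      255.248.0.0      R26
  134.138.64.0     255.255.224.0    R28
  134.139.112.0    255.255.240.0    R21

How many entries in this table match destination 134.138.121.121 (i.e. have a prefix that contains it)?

4

Prefixes containing 134.138.121.121:
  134.0.0.0/7 (134.0.0.0 - 135.255.255.255)
  134.128.0.0/12 (134.128.0.0 - 134.143.255.255)
  134.136.0.0/13 (134.136.0.0 - 134.143.255.255)
  134.138.0.0/16 (134.138.0.0 - 134.138.255.255)
Total matching entries: 4.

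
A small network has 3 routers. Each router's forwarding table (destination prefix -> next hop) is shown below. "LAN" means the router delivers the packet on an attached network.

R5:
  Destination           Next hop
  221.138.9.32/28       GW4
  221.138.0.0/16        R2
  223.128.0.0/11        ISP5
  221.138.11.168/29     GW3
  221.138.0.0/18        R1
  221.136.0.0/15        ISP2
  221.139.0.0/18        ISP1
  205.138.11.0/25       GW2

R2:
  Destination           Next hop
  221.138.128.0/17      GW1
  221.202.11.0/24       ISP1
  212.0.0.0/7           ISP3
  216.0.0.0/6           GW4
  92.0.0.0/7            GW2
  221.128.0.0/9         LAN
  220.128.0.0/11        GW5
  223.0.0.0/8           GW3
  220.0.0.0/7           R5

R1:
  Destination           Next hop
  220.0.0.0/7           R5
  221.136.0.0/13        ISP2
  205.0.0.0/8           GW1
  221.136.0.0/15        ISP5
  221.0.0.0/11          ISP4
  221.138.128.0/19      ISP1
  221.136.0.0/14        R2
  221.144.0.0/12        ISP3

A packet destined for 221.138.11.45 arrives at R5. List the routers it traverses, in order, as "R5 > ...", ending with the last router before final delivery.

R5 > R1 > R2

At R5: longest match for 221.138.11.45 is 221.138.0.0/18 -> R1
At R1: longest match for 221.138.11.45 is 221.136.0.0/14 -> R2
At R2: longest match for 221.138.11.45 is 221.128.0.0/9 -> LAN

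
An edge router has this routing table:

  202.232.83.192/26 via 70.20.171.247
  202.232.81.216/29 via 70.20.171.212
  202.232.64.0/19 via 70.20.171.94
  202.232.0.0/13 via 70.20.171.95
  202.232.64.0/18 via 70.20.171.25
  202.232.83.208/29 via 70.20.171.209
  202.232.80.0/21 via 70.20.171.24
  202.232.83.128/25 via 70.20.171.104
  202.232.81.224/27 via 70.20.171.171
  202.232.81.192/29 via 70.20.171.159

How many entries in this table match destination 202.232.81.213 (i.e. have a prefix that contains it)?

4

Prefixes containing 202.232.81.213:
  202.232.0.0/13 (202.232.0.0 - 202.239.255.255)
  202.232.64.0/18 (202.232.64.0 - 202.232.127.255)
  202.232.64.0/19 (202.232.64.0 - 202.232.95.255)
  202.232.80.0/21 (202.232.80.0 - 202.232.87.255)
Total matching entries: 4.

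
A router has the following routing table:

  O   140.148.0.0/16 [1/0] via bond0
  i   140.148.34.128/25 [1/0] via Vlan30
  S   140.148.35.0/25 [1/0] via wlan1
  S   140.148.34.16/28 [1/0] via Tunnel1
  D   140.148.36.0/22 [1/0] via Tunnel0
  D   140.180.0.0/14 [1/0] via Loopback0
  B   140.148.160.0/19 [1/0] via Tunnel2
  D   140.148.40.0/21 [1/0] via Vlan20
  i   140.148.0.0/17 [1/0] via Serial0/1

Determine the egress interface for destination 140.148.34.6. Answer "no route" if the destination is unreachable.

Serial0/1

Routes whose prefix contains 140.148.34.6:
  140.148.0.0/16 (140.148.0.0 - 140.148.255.255) -> bond0
  140.148.0.0/17 (140.148.0.0 - 140.148.127.255) -> Serial0/1
More-specific entries that do NOT match:
  140.148.34.16/28 (140.148.34.16 - 140.148.34.31) does not contain 140.148.34.6
  140.148.34.128/25 (140.148.34.128 - 140.148.34.255) does not contain 140.148.34.6
  140.148.35.0/25 (140.148.35.0 - 140.148.35.127) does not contain 140.148.34.6
  140.148.36.0/22 (140.148.36.0 - 140.148.39.255) does not contain 140.148.34.6
  140.148.40.0/21 (140.148.40.0 - 140.148.47.255) does not contain 140.148.34.6
  140.148.160.0/19 (140.148.160.0 - 140.148.191.255) does not contain 140.148.34.6
Longest matching prefix is /17 -> interface Serial0/1.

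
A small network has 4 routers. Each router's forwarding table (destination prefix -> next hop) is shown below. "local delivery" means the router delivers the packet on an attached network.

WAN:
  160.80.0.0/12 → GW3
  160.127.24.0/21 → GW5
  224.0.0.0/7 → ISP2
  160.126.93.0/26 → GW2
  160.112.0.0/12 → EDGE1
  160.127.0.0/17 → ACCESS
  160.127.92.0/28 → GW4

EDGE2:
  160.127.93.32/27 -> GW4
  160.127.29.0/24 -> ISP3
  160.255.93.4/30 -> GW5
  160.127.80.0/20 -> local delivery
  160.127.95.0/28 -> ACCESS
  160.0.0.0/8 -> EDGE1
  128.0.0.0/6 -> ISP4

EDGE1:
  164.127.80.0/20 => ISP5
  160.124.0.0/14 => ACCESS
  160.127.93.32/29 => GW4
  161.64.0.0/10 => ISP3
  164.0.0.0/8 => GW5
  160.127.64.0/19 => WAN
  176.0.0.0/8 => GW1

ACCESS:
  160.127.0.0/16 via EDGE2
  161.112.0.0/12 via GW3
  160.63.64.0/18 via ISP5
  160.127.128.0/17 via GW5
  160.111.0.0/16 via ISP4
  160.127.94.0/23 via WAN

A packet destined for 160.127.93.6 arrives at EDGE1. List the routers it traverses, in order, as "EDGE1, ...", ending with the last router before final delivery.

EDGE1, WAN, ACCESS, EDGE2

At EDGE1: longest match for 160.127.93.6 is 160.127.64.0/19 -> WAN
At WAN: longest match for 160.127.93.6 is 160.127.0.0/17 -> ACCESS
At ACCESS: longest match for 160.127.93.6 is 160.127.0.0/16 -> EDGE2
At EDGE2: longest match for 160.127.93.6 is 160.127.80.0/20 -> local delivery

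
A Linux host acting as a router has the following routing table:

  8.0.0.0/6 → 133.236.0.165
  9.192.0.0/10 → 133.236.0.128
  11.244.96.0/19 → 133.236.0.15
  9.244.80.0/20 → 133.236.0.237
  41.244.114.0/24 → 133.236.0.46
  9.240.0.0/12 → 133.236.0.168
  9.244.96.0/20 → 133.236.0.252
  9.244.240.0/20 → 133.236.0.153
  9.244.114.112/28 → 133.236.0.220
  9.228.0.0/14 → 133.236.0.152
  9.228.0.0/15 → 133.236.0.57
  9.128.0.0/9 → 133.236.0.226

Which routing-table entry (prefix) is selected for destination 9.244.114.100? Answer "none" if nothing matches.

Entries matching 9.244.114.100:
  8.0.0.0/6 (8.0.0.0 - 11.255.255.255)
  9.128.0.0/9 (9.128.0.0 - 9.255.255.255)
  9.192.0.0/10 (9.192.0.0 - 9.255.255.255)
  9.240.0.0/12 (9.240.0.0 - 9.255.255.255)
Most specific is 9.240.0.0/12.

9.240.0.0/12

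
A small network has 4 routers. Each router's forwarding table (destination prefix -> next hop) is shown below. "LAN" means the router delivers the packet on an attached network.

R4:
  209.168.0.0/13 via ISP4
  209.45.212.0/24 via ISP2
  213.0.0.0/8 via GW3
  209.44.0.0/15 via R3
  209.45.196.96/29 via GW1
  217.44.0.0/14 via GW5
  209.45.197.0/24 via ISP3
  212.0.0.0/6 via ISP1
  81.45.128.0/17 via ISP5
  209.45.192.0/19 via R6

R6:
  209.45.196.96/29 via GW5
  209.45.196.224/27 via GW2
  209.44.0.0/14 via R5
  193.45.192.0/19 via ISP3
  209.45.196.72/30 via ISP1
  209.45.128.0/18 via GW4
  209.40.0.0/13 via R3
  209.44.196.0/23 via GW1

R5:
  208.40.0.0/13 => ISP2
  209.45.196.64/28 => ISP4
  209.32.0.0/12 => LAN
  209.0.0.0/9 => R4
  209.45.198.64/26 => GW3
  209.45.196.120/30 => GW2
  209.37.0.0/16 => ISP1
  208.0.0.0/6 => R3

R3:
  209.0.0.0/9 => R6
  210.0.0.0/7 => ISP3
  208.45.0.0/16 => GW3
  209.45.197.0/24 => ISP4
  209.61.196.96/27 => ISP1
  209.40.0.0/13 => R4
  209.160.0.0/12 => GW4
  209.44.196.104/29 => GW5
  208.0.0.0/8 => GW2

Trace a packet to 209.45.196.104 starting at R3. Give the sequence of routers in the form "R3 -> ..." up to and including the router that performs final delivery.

R3 -> R4 -> R6 -> R5

At R3: longest match for 209.45.196.104 is 209.40.0.0/13 -> R4
At R4: longest match for 209.45.196.104 is 209.45.192.0/19 -> R6
At R6: longest match for 209.45.196.104 is 209.44.0.0/14 -> R5
At R5: longest match for 209.45.196.104 is 209.32.0.0/12 -> LAN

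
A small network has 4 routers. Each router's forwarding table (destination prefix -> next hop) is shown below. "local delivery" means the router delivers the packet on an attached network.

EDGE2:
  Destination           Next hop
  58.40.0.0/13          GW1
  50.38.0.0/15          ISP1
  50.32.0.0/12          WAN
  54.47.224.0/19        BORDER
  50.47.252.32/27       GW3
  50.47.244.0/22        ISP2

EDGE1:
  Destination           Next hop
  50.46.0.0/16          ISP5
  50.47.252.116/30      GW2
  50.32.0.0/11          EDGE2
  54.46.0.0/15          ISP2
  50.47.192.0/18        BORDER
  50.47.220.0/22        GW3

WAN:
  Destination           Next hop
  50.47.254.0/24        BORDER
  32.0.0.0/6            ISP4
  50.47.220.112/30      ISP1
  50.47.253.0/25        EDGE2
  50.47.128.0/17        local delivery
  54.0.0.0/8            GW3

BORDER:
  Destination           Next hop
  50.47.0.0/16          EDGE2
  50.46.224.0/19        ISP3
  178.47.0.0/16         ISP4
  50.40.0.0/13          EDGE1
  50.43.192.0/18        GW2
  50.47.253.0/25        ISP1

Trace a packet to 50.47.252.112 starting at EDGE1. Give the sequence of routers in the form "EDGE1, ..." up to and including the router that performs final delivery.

EDGE1, BORDER, EDGE2, WAN

At EDGE1: longest match for 50.47.252.112 is 50.47.192.0/18 -> BORDER
At BORDER: longest match for 50.47.252.112 is 50.47.0.0/16 -> EDGE2
At EDGE2: longest match for 50.47.252.112 is 50.32.0.0/12 -> WAN
At WAN: longest match for 50.47.252.112 is 50.47.128.0/17 -> local delivery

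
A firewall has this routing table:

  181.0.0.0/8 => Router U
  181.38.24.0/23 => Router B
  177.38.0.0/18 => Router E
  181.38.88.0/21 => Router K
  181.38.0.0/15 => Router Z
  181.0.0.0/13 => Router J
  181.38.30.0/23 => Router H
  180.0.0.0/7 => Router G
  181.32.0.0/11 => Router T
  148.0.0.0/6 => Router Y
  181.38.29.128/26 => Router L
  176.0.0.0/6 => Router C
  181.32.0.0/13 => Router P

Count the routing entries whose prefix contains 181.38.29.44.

5

Prefixes containing 181.38.29.44:
  180.0.0.0/7 (180.0.0.0 - 181.255.255.255)
  181.0.0.0/8 (181.0.0.0 - 181.255.255.255)
  181.32.0.0/11 (181.32.0.0 - 181.63.255.255)
  181.32.0.0/13 (181.32.0.0 - 181.39.255.255)
  181.38.0.0/15 (181.38.0.0 - 181.39.255.255)
Total matching entries: 5.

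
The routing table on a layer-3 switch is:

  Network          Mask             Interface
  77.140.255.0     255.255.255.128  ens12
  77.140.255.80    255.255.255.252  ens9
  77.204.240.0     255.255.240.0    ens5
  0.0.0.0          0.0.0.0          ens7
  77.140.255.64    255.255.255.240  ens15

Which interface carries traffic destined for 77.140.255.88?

ens12

Routes whose prefix contains 77.140.255.88:
  0.0.0.0/0 (default, matches everything) -> ens7
  77.140.255.0/25 (77.140.255.0 - 77.140.255.127) -> ens12
More-specific entries that do NOT match:
  77.140.255.80/30 (77.140.255.80 - 77.140.255.83) does not contain 77.140.255.88
  77.140.255.64/28 (77.140.255.64 - 77.140.255.79) does not contain 77.140.255.88
Longest matching prefix is /25 -> interface ens12.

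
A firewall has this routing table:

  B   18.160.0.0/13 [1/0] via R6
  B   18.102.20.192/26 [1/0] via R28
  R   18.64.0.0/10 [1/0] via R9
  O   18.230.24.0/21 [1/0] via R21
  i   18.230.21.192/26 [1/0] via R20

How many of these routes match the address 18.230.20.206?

0

No listed prefix contains 18.230.20.206.
Total matching entries: 0.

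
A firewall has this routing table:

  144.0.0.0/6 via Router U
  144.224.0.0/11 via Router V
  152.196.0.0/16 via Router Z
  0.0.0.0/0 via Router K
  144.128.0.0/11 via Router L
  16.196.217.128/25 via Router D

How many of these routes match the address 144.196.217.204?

Prefixes containing 144.196.217.204:
  0.0.0.0/0 (default, matches everything)
  144.0.0.0/6 (144.0.0.0 - 147.255.255.255)
Total matching entries: 2.

2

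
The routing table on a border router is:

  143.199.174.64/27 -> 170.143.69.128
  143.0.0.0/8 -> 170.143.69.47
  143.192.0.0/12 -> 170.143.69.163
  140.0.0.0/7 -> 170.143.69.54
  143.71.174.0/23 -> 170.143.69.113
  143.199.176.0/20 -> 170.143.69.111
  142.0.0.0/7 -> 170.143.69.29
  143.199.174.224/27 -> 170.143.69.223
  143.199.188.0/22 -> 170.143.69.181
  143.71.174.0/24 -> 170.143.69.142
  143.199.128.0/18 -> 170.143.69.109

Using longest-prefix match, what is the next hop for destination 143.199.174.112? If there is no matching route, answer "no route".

170.143.69.109

Routes whose prefix contains 143.199.174.112:
  142.0.0.0/7 (142.0.0.0 - 143.255.255.255) -> 170.143.69.29
  143.0.0.0/8 (143.0.0.0 - 143.255.255.255) -> 170.143.69.47
  143.192.0.0/12 (143.192.0.0 - 143.207.255.255) -> 170.143.69.163
  143.199.128.0/18 (143.199.128.0 - 143.199.191.255) -> 170.143.69.109
More-specific entries that do NOT match:
  143.199.174.64/27 (143.199.174.64 - 143.199.174.95) does not contain 143.199.174.112
  143.199.174.224/27 (143.199.174.224 - 143.199.174.255) does not contain 143.199.174.112
  143.71.174.0/24 (143.71.174.0 - 143.71.174.255) does not contain 143.199.174.112
  143.71.174.0/23 (143.71.174.0 - 143.71.175.255) does not contain 143.199.174.112
  143.199.188.0/22 (143.199.188.0 - 143.199.191.255) does not contain 143.199.174.112
  143.199.176.0/20 (143.199.176.0 - 143.199.191.255) does not contain 143.199.174.112
Longest matching prefix is /18 -> next hop 170.143.69.109.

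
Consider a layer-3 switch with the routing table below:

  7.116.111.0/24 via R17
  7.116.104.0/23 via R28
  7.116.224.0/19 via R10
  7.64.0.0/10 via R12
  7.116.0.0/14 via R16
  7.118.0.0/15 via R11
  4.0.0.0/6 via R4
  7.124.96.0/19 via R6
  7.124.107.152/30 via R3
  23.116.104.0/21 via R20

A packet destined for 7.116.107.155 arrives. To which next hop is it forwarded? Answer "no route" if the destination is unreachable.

R16

Routes whose prefix contains 7.116.107.155:
  4.0.0.0/6 (4.0.0.0 - 7.255.255.255) -> R4
  7.64.0.0/10 (7.64.0.0 - 7.127.255.255) -> R12
  7.116.0.0/14 (7.116.0.0 - 7.119.255.255) -> R16
More-specific entries that do NOT match:
  7.124.107.152/30 (7.124.107.152 - 7.124.107.155) does not contain 7.116.107.155
  7.116.111.0/24 (7.116.111.0 - 7.116.111.255) does not contain 7.116.107.155
  7.116.104.0/23 (7.116.104.0 - 7.116.105.255) does not contain 7.116.107.155
  23.116.104.0/21 (23.116.104.0 - 23.116.111.255) does not contain 7.116.107.155
  7.116.224.0/19 (7.116.224.0 - 7.116.255.255) does not contain 7.116.107.155
  7.124.96.0/19 (7.124.96.0 - 7.124.127.255) does not contain 7.116.107.155
  7.118.0.0/15 (7.118.0.0 - 7.119.255.255) does not contain 7.116.107.155
Longest matching prefix is /14 -> next hop R16.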